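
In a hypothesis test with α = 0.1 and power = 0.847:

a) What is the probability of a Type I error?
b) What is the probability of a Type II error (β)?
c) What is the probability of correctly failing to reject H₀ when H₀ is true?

Answer: a) 0.1, b) 0.153, c) 0.9

Derivation:
a) Type I error probability = α = 0.1
b) Power = P(reject H₀ | H₁ true) = 1 - β = 0.847, so Type II error probability = β = 1 - Power = 0.153
c) P(fail to reject H₀ | H₀ true) = 1 - α = 0.9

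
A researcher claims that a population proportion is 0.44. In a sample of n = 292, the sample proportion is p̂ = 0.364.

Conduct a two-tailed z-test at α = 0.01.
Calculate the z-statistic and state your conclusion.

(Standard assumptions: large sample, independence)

H₀: p = 0.44, H₁: p ≠ 0.44
Standard error: SE = √(p₀(1-p₀)/n) = √(0.44×0.56/292) = 0.029049
z-statistic: z = (p̂ - p₀)/SE = (0.364 - 0.44)/0.029049 = -2.6163
Critical value: z_0.005 = ±2.576
p-value = 0.0089
Decision: reject H₀ at α = 0.01

Answer: z = -2.6163, reject H₀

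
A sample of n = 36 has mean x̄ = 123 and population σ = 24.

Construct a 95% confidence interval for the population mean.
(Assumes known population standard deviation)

Answer: (115.1600, 130.8400)

Derivation:
Confidence level: 95%, α = 0.05
z_0.025 = 1.960
SE = σ/√n = 24/√36 = 4.0000
Margin of error = 1.960 × 4.0000 = 7.8400
CI: x̄ ± margin = 123 ± 7.8400
CI: (115.1600, 130.8400)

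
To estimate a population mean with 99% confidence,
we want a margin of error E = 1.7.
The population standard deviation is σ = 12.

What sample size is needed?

Answer: n = 331

Derivation:
z_0.005 = 2.576
n = (z×σ/E)² = (2.576×12/1.7)²
n = 330.6407
Round up: n = 331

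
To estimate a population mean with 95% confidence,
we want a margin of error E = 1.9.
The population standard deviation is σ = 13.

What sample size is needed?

Answer: n = 180

Derivation:
z_0.025 = 1.960
n = (z×σ/E)² = (1.960×13/1.9)²
n = 179.8422
Round up: n = 180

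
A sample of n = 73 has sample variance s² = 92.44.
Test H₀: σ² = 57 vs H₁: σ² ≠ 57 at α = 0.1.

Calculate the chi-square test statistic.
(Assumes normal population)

df = n - 1 = 72
χ² = (n-1)s²/σ₀² = 72×92.44/57 = 116.7663
Critical values: χ²_{0.95,72} = 53.462, χ²_{0.05,72} = 92.808
Rejection region: χ² < 53.462 or χ² > 92.808
Decision: reject H₀

Answer: χ² = 116.7663, reject H₀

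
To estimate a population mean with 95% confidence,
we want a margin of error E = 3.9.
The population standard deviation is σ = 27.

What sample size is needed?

z_0.025 = 1.960
n = (z×σ/E)² = (1.960×27/3.9)²
n = 184.1240
Round up: n = 185

Answer: n = 185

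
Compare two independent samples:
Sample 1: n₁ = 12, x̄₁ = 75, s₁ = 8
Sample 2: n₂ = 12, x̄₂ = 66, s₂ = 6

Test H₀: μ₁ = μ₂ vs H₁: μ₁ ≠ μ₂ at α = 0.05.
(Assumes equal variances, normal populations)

Answer: t = 3.1176, reject H₀

Derivation:
Pooled variance: s²_p = [11×8² + 11×6²]/(22) = 50.0000
s_p = 7.0711
SE = s_p×√(1/n₁ + 1/n₂) = 7.0711×√(1/12 + 1/12) = 2.8868
t = (x̄₁ - x̄₂)/SE = (75 - 66)/2.8868 = 3.1176
df = 22, t-critical = ±2.074
Decision: reject H₀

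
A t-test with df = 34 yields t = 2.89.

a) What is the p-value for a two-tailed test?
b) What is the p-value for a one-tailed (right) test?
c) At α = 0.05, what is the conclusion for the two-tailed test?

Answer: a) 0.0067, b) 0.0033, c) reject H₀

Derivation:
Using t-distribution with df = 34:
a) Two-tailed: p = 2×P(T > 2.89) = 0.0067
b) One-tailed: p = P(T > 2.89) = 0.0033
c) 0.0067 < 0.05, reject H₀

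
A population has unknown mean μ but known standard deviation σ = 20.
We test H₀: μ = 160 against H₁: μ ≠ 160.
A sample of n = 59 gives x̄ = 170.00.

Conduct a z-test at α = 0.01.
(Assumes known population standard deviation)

Answer: z = 3.8405, reject H₀

Derivation:
Standard error: SE = σ/√n = 20/√59 = 2.6038
z-statistic: z = (x̄ - μ₀)/SE = (170.00 - 160)/2.6038 = 3.8405
Critical value: ±2.576
p-value = 0.0001
Decision: reject H₀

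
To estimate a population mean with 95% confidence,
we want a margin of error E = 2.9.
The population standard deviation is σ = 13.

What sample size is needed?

Answer: n = 78

Derivation:
z_0.025 = 1.960
n = (z×σ/E)² = (1.960×13/2.9)²
n = 77.1974
Round up: n = 78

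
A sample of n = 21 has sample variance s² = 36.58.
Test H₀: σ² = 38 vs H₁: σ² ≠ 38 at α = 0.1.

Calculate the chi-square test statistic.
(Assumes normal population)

Answer: χ² = 19.2526, fail to reject H₀

Derivation:
df = n - 1 = 20
χ² = (n-1)s²/σ₀² = 20×36.58/38 = 19.2526
Critical values: χ²_{0.95,20} = 10.851, χ²_{0.05,20} = 31.410
Rejection region: χ² < 10.851 or χ² > 31.410
Decision: fail to reject H₀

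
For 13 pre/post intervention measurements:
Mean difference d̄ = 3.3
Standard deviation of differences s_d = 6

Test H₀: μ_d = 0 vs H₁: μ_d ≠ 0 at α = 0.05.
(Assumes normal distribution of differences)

Answer: t = 1.9831, fail to reject H₀

Derivation:
df = n - 1 = 12
SE = s_d/√n = 6/√13 = 1.6641
t = d̄/SE = 3.3/1.6641 = 1.9831
Critical value: t_{0.025,12} = ±2.179
p-value ≈ 0.0707
Decision: fail to reject H₀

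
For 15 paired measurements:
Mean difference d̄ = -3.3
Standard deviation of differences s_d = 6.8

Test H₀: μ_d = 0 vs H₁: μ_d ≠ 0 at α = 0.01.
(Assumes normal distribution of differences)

df = n - 1 = 14
SE = s_d/√n = 6.8/√15 = 1.7558
t = d̄/SE = -3.3/1.7558 = -1.8795
Critical value: t_{0.005,14} = ±2.977
p-value ≈ 0.0812
Decision: fail to reject H₀

Answer: t = -1.8795, fail to reject H₀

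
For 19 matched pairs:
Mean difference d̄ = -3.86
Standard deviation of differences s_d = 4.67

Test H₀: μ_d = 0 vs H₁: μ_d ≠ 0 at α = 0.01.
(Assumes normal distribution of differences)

df = n - 1 = 18
SE = s_d/√n = 4.67/√19 = 1.0714
t = d̄/SE = -3.86/1.0714 = -3.6028
Critical value: t_{0.005,18} = ±2.878
p-value ≈ 0.0020
Decision: reject H₀

Answer: t = -3.6028, reject H₀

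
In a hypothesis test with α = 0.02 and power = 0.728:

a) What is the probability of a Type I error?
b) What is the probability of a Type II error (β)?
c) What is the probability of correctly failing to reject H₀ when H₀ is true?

a) Type I error probability = α = 0.02
b) Power = P(reject H₀ | H₁ true) = 1 - β = 0.728, so Type II error probability = β = 1 - Power = 0.272
c) P(fail to reject H₀ | H₀ true) = 1 - α = 0.98

Answer: a) 0.02, b) 0.272, c) 0.98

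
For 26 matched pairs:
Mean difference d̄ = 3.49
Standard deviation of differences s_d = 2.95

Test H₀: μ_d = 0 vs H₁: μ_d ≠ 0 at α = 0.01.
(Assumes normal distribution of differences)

Answer: t = 6.0328, reject H₀

Derivation:
df = n - 1 = 25
SE = s_d/√n = 2.95/√26 = 0.5785
t = d̄/SE = 3.49/0.5785 = 6.0328
Critical value: t_{0.005,25} = ±2.787
p-value < 0.0001
Decision: reject H₀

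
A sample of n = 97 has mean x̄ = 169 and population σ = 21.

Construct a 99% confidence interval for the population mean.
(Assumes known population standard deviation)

Answer: (163.5075, 174.4925)

Derivation:
Confidence level: 99%, α = 0.01
z_0.005 = 2.576
SE = σ/√n = 21/√97 = 2.1322
Margin of error = 2.576 × 2.1322 = 5.4925
CI: x̄ ± margin = 169 ± 5.4925
CI: (163.5075, 174.4925)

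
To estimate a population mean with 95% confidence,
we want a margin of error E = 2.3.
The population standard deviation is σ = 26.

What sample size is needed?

z_0.025 = 1.960
n = (z×σ/E)² = (1.960×26/2.3)²
n = 490.9115
Round up: n = 491

Answer: n = 491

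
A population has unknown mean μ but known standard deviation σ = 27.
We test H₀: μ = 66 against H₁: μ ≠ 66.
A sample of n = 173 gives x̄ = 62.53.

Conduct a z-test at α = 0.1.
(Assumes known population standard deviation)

Answer: z = -1.6904, reject H₀

Derivation:
Standard error: SE = σ/√n = 27/√173 = 2.0528
z-statistic: z = (x̄ - μ₀)/SE = (62.53 - 66)/2.0528 = -1.6904
Critical value: ±1.645
p-value = 0.0910
Decision: reject H₀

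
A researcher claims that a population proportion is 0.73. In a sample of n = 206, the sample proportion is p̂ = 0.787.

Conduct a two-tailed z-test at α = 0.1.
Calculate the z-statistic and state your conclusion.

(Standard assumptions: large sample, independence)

H₀: p = 0.73, H₁: p ≠ 0.73
Standard error: SE = √(p₀(1-p₀)/n) = √(0.73×0.27/206) = 0.030932
z-statistic: z = (p̂ - p₀)/SE = (0.787 - 0.73)/0.030932 = 1.8428
Critical value: z_0.05 = ±1.645
p-value = 0.0654
Decision: reject H₀ at α = 0.1

Answer: z = 1.8428, reject H₀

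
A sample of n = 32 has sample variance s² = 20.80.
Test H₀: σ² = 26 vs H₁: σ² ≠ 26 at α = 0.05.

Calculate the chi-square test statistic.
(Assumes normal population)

df = n - 1 = 31
χ² = (n-1)s²/σ₀² = 31×20.80/26 = 24.8000
Critical values: χ²_{0.975,31} = 17.539, χ²_{0.025,31} = 48.232
Rejection region: χ² < 17.539 or χ² > 48.232
Decision: fail to reject H₀

Answer: χ² = 24.8000, fail to reject H₀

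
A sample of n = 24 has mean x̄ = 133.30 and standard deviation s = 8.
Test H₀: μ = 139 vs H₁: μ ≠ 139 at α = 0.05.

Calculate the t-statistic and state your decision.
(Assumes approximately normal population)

df = n - 1 = 23
SE = s/√n = 8/√24 = 1.6330
t = (x̄ - μ₀)/SE = (133.30 - 139)/1.6330 = -3.4905
Critical value: t_{0.025,23} = ±2.069
p-value ≈ 0.0020
Decision: reject H₀

Answer: t = -3.4905, reject H₀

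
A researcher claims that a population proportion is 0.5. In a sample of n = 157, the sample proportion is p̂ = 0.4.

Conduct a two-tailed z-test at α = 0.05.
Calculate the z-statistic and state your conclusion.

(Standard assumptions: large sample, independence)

H₀: p = 0.5, H₁: p ≠ 0.5
Standard error: SE = √(p₀(1-p₀)/n) = √(0.5×0.5/157) = 0.039904
z-statistic: z = (p̂ - p₀)/SE = (0.4 - 0.5)/0.039904 = -2.5060
Critical value: z_0.025 = ±1.960
p-value = 0.0122
Decision: reject H₀ at α = 0.05

Answer: z = -2.5060, reject H₀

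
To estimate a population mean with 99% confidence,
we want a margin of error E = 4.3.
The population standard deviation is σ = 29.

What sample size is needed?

Answer: n = 302

Derivation:
z_0.005 = 2.576
n = (z×σ/E)² = (2.576×29/4.3)²
n = 301.8219
Round up: n = 302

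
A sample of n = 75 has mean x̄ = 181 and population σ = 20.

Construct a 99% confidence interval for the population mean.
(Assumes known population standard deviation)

Confidence level: 99%, α = 0.01
z_0.005 = 2.576
SE = σ/√n = 20/√75 = 2.3094
Margin of error = 2.576 × 2.3094 = 5.9490
CI: x̄ ± margin = 181 ± 5.9490
CI: (175.0510, 186.9490)

Answer: (175.0510, 186.9490)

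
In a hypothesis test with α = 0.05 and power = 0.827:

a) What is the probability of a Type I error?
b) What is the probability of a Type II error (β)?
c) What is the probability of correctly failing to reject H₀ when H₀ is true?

Answer: a) 0.05, b) 0.173, c) 0.95

Derivation:
a) Type I error probability = α = 0.05
b) Power = P(reject H₀ | H₁ true) = 1 - β = 0.827, so Type II error probability = β = 1 - Power = 0.173
c) P(fail to reject H₀ | H₀ true) = 1 - α = 0.95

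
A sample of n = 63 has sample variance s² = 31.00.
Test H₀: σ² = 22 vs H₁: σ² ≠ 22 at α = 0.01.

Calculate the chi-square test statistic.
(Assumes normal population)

df = n - 1 = 62
χ² = (n-1)s²/σ₀² = 62×31.00/22 = 87.3636
Critical values: χ²_{0.995,62} = 37.068, χ²_{0.005,62} = 94.419
Rejection region: χ² < 37.068 or χ² > 94.419
Decision: fail to reject H₀

Answer: χ² = 87.3636, fail to reject H₀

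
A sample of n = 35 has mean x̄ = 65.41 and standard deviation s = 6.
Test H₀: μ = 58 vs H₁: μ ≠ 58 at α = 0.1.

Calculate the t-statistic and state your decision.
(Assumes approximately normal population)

df = n - 1 = 34
SE = s/√n = 6/√35 = 1.0142
t = (x̄ - μ₀)/SE = (65.41 - 58)/1.0142 = 7.3063
Critical value: t_{0.05,34} = ±1.691
p-value < 0.0001
Decision: reject H₀

Answer: t = 7.3063, reject H₀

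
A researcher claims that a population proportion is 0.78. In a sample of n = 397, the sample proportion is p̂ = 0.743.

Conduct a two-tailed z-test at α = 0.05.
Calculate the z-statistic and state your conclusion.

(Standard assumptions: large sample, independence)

Answer: z = -1.7797, fail to reject H₀

Derivation:
H₀: p = 0.78, H₁: p ≠ 0.78
Standard error: SE = √(p₀(1-p₀)/n) = √(0.78×0.22/397) = 0.020790
z-statistic: z = (p̂ - p₀)/SE = (0.743 - 0.78)/0.020790 = -1.7797
Critical value: z_0.025 = ±1.960
p-value = 0.0751
Decision: fail to reject H₀ at α = 0.05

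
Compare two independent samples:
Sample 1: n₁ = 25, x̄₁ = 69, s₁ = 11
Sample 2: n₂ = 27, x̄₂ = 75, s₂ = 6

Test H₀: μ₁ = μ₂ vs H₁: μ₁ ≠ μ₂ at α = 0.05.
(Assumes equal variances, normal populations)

Answer: t = -2.4667, reject H₀

Derivation:
Pooled variance: s²_p = [24×11² + 26×6²]/(50) = 76.8000
s_p = 8.7636
SE = s_p×√(1/n₁ + 1/n₂) = 8.7636×√(1/25 + 1/27) = 2.4324
t = (x̄₁ - x̄₂)/SE = (69 - 75)/2.4324 = -2.4667
df = 50, t-critical = ±2.009
Decision: reject H₀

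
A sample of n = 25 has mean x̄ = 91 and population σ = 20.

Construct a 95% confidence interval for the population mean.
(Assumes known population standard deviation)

Answer: (83.1600, 98.8400)

Derivation:
Confidence level: 95%, α = 0.05
z_0.025 = 1.960
SE = σ/√n = 20/√25 = 4.0000
Margin of error = 1.960 × 4.0000 = 7.8400
CI: x̄ ± margin = 91 ± 7.8400
CI: (83.1600, 98.8400)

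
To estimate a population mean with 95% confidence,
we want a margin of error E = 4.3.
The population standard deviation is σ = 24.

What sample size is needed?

z_0.025 = 1.960
n = (z×σ/E)² = (1.960×24/4.3)²
n = 119.6734
Round up: n = 120

Answer: n = 120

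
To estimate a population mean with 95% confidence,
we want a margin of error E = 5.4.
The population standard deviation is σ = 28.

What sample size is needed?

Answer: n = 104

Derivation:
z_0.025 = 1.960
n = (z×σ/E)² = (1.960×28/5.4)²
n = 103.2858
Round up: n = 104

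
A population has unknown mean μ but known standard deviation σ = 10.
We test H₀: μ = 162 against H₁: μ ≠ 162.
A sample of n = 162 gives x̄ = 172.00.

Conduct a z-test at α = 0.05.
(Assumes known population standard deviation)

Standard error: SE = σ/√n = 10/√162 = 0.7857
z-statistic: z = (x̄ - μ₀)/SE = (172.00 - 162)/0.7857 = 12.7275
Critical value: ±1.960
p-value < 0.0001
Decision: reject H₀

Answer: z = 12.7275, reject H₀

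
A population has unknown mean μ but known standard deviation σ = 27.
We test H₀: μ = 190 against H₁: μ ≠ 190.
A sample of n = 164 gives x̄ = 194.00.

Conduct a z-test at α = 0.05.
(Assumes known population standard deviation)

Answer: z = 1.8973, fail to reject H₀

Derivation:
Standard error: SE = σ/√n = 27/√164 = 2.1083
z-statistic: z = (x̄ - μ₀)/SE = (194.00 - 190)/2.1083 = 1.8973
Critical value: ±1.960
p-value = 0.0578
Decision: fail to reject H₀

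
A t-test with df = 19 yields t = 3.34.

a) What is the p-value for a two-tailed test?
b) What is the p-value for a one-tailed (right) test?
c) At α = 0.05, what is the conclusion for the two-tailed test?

Answer: a) 0.0034, b) 0.0017, c) reject H₀

Derivation:
Using t-distribution with df = 19:
a) Two-tailed: p = 2×P(T > 3.34) = 0.0034
b) One-tailed: p = P(T > 3.34) = 0.0017
c) 0.0034 < 0.05, reject H₀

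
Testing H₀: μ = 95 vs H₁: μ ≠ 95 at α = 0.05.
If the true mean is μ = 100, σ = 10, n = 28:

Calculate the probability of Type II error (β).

Answer: β ≈ 0.2464

Derivation:
SE = σ/√n = 10/√28 = 1.8898
Critical values: μ₀ ± z_0.025×SE = 95 ± 1.960×1.8898
Acceptance region: (91.2960, 98.7040)
Under H₁ (μ = 100): z_high = (98.7040 - 100)/1.8898 = -0.6858, z_low = (91.2960 - 100)/1.8898 = -4.6058
β = P(not reject | H₁) = Φ(-0.6858) - Φ(-4.6058) ≈ 0.2464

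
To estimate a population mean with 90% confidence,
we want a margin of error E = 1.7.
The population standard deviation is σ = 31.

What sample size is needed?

z_0.05 = 1.645
n = (z×σ/E)² = (1.645×31/1.7)²
n = 899.8235
Round up: n = 900

Answer: n = 900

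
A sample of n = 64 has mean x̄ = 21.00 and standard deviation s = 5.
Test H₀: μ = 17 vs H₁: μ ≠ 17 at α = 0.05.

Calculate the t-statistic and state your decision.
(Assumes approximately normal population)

df = n - 1 = 63
SE = s/√n = 5/√64 = 0.6250
t = (x̄ - μ₀)/SE = (21.00 - 17)/0.6250 = 6.4000
Critical value: t_{0.025,63} = ±1.998
p-value < 0.0001
Decision: reject H₀

Answer: t = 6.4000, reject H₀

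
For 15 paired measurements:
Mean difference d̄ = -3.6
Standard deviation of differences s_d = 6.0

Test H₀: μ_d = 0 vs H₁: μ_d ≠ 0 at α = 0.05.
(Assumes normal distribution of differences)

df = n - 1 = 14
SE = s_d/√n = 6.0/√15 = 1.5492
t = d̄/SE = -3.6/1.5492 = -2.3238
Critical value: t_{0.025,14} = ±2.145
p-value ≈ 0.0357
Decision: reject H₀

Answer: t = -2.3238, reject H₀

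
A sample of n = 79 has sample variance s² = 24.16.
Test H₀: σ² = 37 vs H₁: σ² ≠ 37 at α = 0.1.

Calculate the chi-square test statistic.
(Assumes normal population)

Answer: χ² = 50.9319, reject H₀

Derivation:
df = n - 1 = 78
χ² = (n-1)s²/σ₀² = 78×24.16/37 = 50.9319
Critical values: χ²_{0.95,78} = 58.654, χ²_{0.05,78} = 99.617
Rejection region: χ² < 58.654 or χ² > 99.617
Decision: reject H₀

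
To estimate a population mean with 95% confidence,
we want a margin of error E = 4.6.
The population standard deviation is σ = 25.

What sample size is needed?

Answer: n = 114

Derivation:
z_0.025 = 1.960
n = (z×σ/E)² = (1.960×25/4.6)²
n = 113.4688
Round up: n = 114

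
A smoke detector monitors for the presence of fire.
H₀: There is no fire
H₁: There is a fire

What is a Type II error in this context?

Answer: The alarm fails to sound when there actually is a fire

Derivation:
A Type I error (probability α) occurs when we reject a true H₀.
A Type II error (probability β) occurs when we fail to reject a false H₀.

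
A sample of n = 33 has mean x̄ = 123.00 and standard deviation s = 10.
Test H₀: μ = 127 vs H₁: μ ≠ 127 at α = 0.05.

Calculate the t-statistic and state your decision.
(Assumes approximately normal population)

df = n - 1 = 32
SE = s/√n = 10/√33 = 1.7408
t = (x̄ - μ₀)/SE = (123.00 - 127)/1.7408 = -2.2978
Critical value: t_{0.025,32} = ±2.037
p-value ≈ 0.0283
Decision: reject H₀

Answer: t = -2.2978, reject H₀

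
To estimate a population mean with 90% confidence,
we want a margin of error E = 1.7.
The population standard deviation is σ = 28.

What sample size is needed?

z_0.05 = 1.645
n = (z×σ/E)² = (1.645×28/1.7)²
n = 734.0912
Round up: n = 735

Answer: n = 735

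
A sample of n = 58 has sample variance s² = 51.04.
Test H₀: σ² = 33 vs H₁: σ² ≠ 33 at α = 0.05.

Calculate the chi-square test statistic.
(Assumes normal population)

Answer: χ² = 88.1600, reject H₀

Derivation:
df = n - 1 = 57
χ² = (n-1)s²/σ₀² = 57×51.04/33 = 88.1600
Critical values: χ²_{0.975,57} = 38.027, χ²_{0.025,57} = 79.752
Rejection region: χ² < 38.027 or χ² > 79.752
Decision: reject H₀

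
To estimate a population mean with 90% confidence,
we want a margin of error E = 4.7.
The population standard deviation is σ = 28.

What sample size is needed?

Answer: n = 97

Derivation:
z_0.05 = 1.645
n = (z×σ/E)² = (1.645×28/4.7)²
n = 96.0400
Round up: n = 97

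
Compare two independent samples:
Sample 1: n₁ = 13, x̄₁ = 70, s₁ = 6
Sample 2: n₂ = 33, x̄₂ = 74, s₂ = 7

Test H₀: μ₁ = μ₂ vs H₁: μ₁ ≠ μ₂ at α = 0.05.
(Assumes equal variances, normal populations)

Answer: t = -1.8118, fail to reject H₀

Derivation:
Pooled variance: s²_p = [12×6² + 32×7²]/(44) = 45.4545
s_p = 6.7420
SE = s_p×√(1/n₁ + 1/n₂) = 6.7420×√(1/13 + 1/33) = 2.2077
t = (x̄₁ - x̄₂)/SE = (70 - 74)/2.2077 = -1.8118
df = 44, t-critical = ±2.015
Decision: fail to reject H₀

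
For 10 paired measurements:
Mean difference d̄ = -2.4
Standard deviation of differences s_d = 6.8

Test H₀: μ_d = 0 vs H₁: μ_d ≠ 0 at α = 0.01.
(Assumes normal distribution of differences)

df = n - 1 = 9
SE = s_d/√n = 6.8/√10 = 2.1503
t = d̄/SE = -2.4/2.1503 = -1.1161
Critical value: t_{0.005,9} = ±3.250
p-value ≈ 0.2933
Decision: fail to reject H₀

Answer: t = -1.1161, fail to reject H₀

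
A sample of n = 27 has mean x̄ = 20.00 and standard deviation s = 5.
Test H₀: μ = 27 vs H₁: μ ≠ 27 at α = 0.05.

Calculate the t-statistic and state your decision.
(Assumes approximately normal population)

df = n - 1 = 26
SE = s/√n = 5/√27 = 0.9623
t = (x̄ - μ₀)/SE = (20.00 - 27)/0.9623 = -7.2742
Critical value: t_{0.025,26} = ±2.056
p-value < 0.0001
Decision: reject H₀

Answer: t = -7.2742, reject H₀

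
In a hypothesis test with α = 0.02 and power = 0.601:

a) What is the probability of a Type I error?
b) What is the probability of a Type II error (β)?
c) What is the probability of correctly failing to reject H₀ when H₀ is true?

Answer: a) 0.02, b) 0.399, c) 0.98

Derivation:
a) Type I error probability = α = 0.02
b) Power = P(reject H₀ | H₁ true) = 1 - β = 0.601, so Type II error probability = β = 1 - Power = 0.399
c) P(fail to reject H₀ | H₀ true) = 1 - α = 0.98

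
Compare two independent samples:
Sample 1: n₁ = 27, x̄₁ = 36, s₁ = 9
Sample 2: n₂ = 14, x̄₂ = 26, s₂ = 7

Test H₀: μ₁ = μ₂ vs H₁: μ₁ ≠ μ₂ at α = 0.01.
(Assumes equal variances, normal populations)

Answer: t = 3.6206, reject H₀

Derivation:
Pooled variance: s²_p = [26×9² + 13×7²]/(39) = 70.3333
s_p = 8.3865
SE = s_p×√(1/n₁ + 1/n₂) = 8.3865×√(1/27 + 1/14) = 2.7620
t = (x̄₁ - x̄₂)/SE = (36 - 26)/2.7620 = 3.6206
df = 39, t-critical = ±2.708
Decision: reject H₀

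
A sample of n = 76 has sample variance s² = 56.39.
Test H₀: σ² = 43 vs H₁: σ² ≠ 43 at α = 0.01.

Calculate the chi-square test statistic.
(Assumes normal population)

Answer: χ² = 98.3547, fail to reject H₀

Derivation:
df = n - 1 = 75
χ² = (n-1)s²/σ₀² = 75×56.39/43 = 98.3547
Critical values: χ²_{0.995,75} = 47.206, χ²_{0.005,75} = 110.286
Rejection region: χ² < 47.206 or χ² > 110.286
Decision: fail to reject H₀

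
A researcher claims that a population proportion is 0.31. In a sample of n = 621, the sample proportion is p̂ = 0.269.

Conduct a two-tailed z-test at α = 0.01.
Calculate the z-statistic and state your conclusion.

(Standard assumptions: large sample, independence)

H₀: p = 0.31, H₁: p ≠ 0.31
Standard error: SE = √(p₀(1-p₀)/n) = √(0.31×0.69/621) = 0.018559
z-statistic: z = (p̂ - p₀)/SE = (0.269 - 0.31)/0.018559 = -2.2092
Critical value: z_0.005 = ±2.576
p-value = 0.0272
Decision: fail to reject H₀ at α = 0.01

Answer: z = -2.2092, fail to reject H₀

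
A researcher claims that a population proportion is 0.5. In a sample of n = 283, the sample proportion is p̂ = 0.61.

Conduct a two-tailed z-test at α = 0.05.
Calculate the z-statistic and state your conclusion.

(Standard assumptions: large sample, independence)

Answer: z = 3.7010, reject H₀

Derivation:
H₀: p = 0.5, H₁: p ≠ 0.5
Standard error: SE = √(p₀(1-p₀)/n) = √(0.5×0.5/283) = 0.029722
z-statistic: z = (p̂ - p₀)/SE = (0.61 - 0.5)/0.029722 = 3.7010
Critical value: z_0.025 = ±1.960
p-value = 0.0002
Decision: reject H₀ at α = 0.05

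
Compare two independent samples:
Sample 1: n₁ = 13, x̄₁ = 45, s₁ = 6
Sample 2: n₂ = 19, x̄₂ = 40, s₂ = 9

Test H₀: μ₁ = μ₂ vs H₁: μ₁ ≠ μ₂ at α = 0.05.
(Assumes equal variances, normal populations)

Pooled variance: s²_p = [12×6² + 18×9²]/(30) = 63.0000
s_p = 7.9373
SE = s_p×√(1/n₁ + 1/n₂) = 7.9373×√(1/13 + 1/19) = 2.8569
t = (x̄₁ - x̄₂)/SE = (45 - 40)/2.8569 = 1.7501
df = 30, t-critical = ±2.042
Decision: fail to reject H₀

Answer: t = 1.7501, fail to reject H₀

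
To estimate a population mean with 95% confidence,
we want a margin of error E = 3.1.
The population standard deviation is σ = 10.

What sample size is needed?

z_0.025 = 1.960
n = (z×σ/E)² = (1.960×10/3.1)²
n = 39.9750
Round up: n = 40

Answer: n = 40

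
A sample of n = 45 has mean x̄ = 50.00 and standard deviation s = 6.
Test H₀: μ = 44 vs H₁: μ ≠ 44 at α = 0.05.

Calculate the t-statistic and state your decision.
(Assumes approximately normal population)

df = n - 1 = 44
SE = s/√n = 6/√45 = 0.8944
t = (x̄ - μ₀)/SE = (50.00 - 44)/0.8944 = 6.7084
Critical value: t_{0.025,44} = ±2.015
p-value < 0.0001
Decision: reject H₀

Answer: t = 6.7084, reject H₀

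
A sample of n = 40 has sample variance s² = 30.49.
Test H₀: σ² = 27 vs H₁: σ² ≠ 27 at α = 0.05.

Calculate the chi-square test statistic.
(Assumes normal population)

Answer: χ² = 44.0411, fail to reject H₀

Derivation:
df = n - 1 = 39
χ² = (n-1)s²/σ₀² = 39×30.49/27 = 44.0411
Critical values: χ²_{0.975,39} = 23.654, χ²_{0.025,39} = 58.120
Rejection region: χ² < 23.654 or χ² > 58.120
Decision: fail to reject H₀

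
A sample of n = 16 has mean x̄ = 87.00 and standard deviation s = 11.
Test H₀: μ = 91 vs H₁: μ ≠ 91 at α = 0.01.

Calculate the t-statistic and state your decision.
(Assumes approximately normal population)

df = n - 1 = 15
SE = s/√n = 11/√16 = 2.7500
t = (x̄ - μ₀)/SE = (87.00 - 91)/2.7500 = -1.4545
Critical value: t_{0.005,15} = ±2.947
p-value ≈ 0.1664
Decision: fail to reject H₀

Answer: t = -1.4545, fail to reject H₀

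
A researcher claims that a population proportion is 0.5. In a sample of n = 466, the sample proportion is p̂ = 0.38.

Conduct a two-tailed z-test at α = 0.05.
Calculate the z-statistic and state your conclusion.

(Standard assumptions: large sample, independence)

H₀: p = 0.5, H₁: p ≠ 0.5
Standard error: SE = √(p₀(1-p₀)/n) = √(0.5×0.5/466) = 0.023162
z-statistic: z = (p̂ - p₀)/SE = (0.38 - 0.5)/0.023162 = -5.1809
Critical value: z_0.025 = ±1.960
p-value < 0.0001
Decision: reject H₀ at α = 0.05

Answer: z = -5.1809, reject H₀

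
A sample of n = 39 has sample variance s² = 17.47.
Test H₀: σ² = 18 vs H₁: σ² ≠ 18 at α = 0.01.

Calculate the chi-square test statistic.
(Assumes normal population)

df = n - 1 = 38
χ² = (n-1)s²/σ₀² = 38×17.47/18 = 36.8811
Critical values: χ²_{0.995,38} = 19.289, χ²_{0.005,38} = 64.181
Rejection region: χ² < 19.289 or χ² > 64.181
Decision: fail to reject H₀

Answer: χ² = 36.8811, fail to reject H₀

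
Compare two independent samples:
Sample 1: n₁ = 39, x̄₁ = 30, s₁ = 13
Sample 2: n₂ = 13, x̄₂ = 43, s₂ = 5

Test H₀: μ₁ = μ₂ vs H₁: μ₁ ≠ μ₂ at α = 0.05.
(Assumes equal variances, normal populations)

Answer: t = -3.5009, reject H₀

Derivation:
Pooled variance: s²_p = [38×13² + 12×5²]/(50) = 134.4400
s_p = 11.5948
SE = s_p×√(1/n₁ + 1/n₂) = 11.5948×√(1/39 + 1/13) = 3.7133
t = (x̄₁ - x̄₂)/SE = (30 - 43)/3.7133 = -3.5009
df = 50, t-critical = ±2.009
Decision: reject H₀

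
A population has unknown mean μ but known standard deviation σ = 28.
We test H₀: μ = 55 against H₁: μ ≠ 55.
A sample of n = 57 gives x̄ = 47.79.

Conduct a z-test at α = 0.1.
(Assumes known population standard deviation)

Answer: z = -1.9441, reject H₀

Derivation:
Standard error: SE = σ/√n = 28/√57 = 3.7087
z-statistic: z = (x̄ - μ₀)/SE = (47.79 - 55)/3.7087 = -1.9441
Critical value: ±1.645
p-value = 0.0519
Decision: reject H₀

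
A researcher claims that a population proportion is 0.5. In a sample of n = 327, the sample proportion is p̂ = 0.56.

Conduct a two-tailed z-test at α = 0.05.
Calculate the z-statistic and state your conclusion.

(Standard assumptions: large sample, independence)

H₀: p = 0.5, H₁: p ≠ 0.5
Standard error: SE = √(p₀(1-p₀)/n) = √(0.5×0.5/327) = 0.027650
z-statistic: z = (p̂ - p₀)/SE = (0.56 - 0.5)/0.027650 = 2.1700
Critical value: z_0.025 = ±1.960
p-value = 0.0300
Decision: reject H₀ at α = 0.05

Answer: z = 2.1700, reject H₀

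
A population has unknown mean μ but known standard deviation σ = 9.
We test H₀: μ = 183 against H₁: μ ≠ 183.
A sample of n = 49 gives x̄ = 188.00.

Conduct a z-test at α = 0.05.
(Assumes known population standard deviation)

Answer: z = 3.8889, reject H₀

Derivation:
Standard error: SE = σ/√n = 9/√49 = 1.2857
z-statistic: z = (x̄ - μ₀)/SE = (188.00 - 183)/1.2857 = 3.8889
Critical value: ±1.960
p-value = 0.0001
Decision: reject H₀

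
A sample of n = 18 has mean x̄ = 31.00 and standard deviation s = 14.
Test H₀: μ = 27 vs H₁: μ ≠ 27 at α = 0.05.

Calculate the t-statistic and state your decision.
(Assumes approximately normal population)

Answer: t = 1.2122, fail to reject H₀

Derivation:
df = n - 1 = 17
SE = s/√n = 14/√18 = 3.2998
t = (x̄ - μ₀)/SE = (31.00 - 27)/3.2998 = 1.2122
Critical value: t_{0.025,17} = ±2.110
p-value ≈ 0.2420
Decision: fail to reject H₀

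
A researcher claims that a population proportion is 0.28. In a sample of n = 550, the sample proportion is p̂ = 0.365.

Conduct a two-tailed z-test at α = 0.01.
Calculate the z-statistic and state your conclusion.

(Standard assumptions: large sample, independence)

Answer: z = 4.4398, reject H₀

Derivation:
H₀: p = 0.28, H₁: p ≠ 0.28
Standard error: SE = √(p₀(1-p₀)/n) = √(0.28×0.72/550) = 0.019145
z-statistic: z = (p̂ - p₀)/SE = (0.365 - 0.28)/0.019145 = 4.4398
Critical value: z_0.005 = ±2.576
p-value < 0.0001
Decision: reject H₀ at α = 0.01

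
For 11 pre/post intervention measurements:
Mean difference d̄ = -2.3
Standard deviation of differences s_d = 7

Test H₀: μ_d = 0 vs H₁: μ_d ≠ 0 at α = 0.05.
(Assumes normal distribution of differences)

df = n - 1 = 10
SE = s_d/√n = 7/√11 = 2.1106
t = d̄/SE = -2.3/2.1106 = -1.0897
Critical value: t_{0.025,10} = ±2.228
p-value ≈ 0.3014
Decision: fail to reject H₀

Answer: t = -1.0897, fail to reject H₀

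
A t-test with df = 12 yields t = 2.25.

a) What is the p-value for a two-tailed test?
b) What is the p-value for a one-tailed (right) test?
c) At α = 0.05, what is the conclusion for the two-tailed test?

Using t-distribution with df = 12:
a) Two-tailed: p = 2×P(T > 2.25) = 0.0440
b) One-tailed: p = P(T > 2.25) = 0.0220
c) 0.0440 < 0.05, reject H₀

Answer: a) 0.0440, b) 0.0220, c) reject H₀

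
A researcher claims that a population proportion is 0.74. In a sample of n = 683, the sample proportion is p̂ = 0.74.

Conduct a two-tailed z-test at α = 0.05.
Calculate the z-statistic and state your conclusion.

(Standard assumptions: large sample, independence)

Answer: z = 0.0000, fail to reject H₀

Derivation:
H₀: p = 0.74, H₁: p ≠ 0.74
Standard error: SE = √(p₀(1-p₀)/n) = √(0.74×0.26/683) = 0.016784
z-statistic: z = (p̂ - p₀)/SE = (0.74 - 0.74)/0.016784 = 0.0000
Critical value: z_0.025 = ±1.960
p-value = 1.0000
Decision: fail to reject H₀ at α = 0.05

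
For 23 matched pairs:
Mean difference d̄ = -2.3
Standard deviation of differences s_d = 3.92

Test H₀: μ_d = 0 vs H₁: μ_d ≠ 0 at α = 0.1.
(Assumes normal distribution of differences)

Answer: t = -2.8138, reject H₀

Derivation:
df = n - 1 = 22
SE = s_d/√n = 3.92/√23 = 0.8174
t = d̄/SE = -2.3/0.8174 = -2.8138
Critical value: t_{0.05,22} = ±1.717
p-value ≈ 0.0101
Decision: reject H₀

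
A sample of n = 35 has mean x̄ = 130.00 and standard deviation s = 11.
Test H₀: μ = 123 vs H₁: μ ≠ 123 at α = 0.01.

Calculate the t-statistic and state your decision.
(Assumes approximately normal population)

df = n - 1 = 34
SE = s/√n = 11/√35 = 1.8593
t = (x̄ - μ₀)/SE = (130.00 - 123)/1.8593 = 3.7649
Critical value: t_{0.005,34} = ±2.728
p-value ≈ 0.0006
Decision: reject H₀

Answer: t = 3.7649, reject H₀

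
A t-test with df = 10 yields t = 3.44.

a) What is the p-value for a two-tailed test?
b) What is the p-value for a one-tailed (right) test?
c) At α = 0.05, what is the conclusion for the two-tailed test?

Answer: a) 0.0063, b) 0.0032, c) reject H₀

Derivation:
Using t-distribution with df = 10:
a) Two-tailed: p = 2×P(T > 3.44) = 0.0063
b) One-tailed: p = P(T > 3.44) = 0.0032
c) 0.0063 < 0.05, reject H₀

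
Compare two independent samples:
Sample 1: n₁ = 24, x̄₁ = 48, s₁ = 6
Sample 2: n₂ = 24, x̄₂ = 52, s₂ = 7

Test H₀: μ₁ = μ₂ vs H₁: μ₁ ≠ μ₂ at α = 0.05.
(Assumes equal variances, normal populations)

Pooled variance: s²_p = [23×6² + 23×7²]/(46) = 42.5000
s_p = 6.5192
SE = s_p×√(1/n₁ + 1/n₂) = 6.5192×√(1/24 + 1/24) = 1.8819
t = (x̄₁ - x̄₂)/SE = (48 - 52)/1.8819 = -2.1255
df = 46, t-critical = ±2.013
Decision: reject H₀

Answer: t = -2.1255, reject H₀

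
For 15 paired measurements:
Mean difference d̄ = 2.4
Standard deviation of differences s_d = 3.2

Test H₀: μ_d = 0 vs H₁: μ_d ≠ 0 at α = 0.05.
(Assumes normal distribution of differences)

Answer: t = 2.9049, reject H₀

Derivation:
df = n - 1 = 14
SE = s_d/√n = 3.2/√15 = 0.8262
t = d̄/SE = 2.4/0.8262 = 2.9049
Critical value: t_{0.025,14} = ±2.145
p-value ≈ 0.0115
Decision: reject H₀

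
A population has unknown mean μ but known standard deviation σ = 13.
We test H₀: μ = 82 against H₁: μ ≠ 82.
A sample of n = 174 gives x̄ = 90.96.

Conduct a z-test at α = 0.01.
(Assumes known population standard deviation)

Standard error: SE = σ/√n = 13/√174 = 0.9855
z-statistic: z = (x̄ - μ₀)/SE = (90.96 - 82)/0.9855 = 9.0918
Critical value: ±2.576
p-value < 0.0001
Decision: reject H₀

Answer: z = 9.0918, reject H₀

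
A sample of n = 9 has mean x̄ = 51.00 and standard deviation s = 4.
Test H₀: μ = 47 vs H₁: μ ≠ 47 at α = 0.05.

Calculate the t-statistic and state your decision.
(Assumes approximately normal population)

Answer: t = 3.0001, reject H₀

Derivation:
df = n - 1 = 8
SE = s/√n = 4/√9 = 1.3333
t = (x̄ - μ₀)/SE = (51.00 - 47)/1.3333 = 3.0001
Critical value: t_{0.025,8} = ±2.306
p-value ≈ 0.0171
Decision: reject H₀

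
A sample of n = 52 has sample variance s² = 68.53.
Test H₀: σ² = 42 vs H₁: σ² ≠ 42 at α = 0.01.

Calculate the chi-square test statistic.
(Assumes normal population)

df = n - 1 = 51
χ² = (n-1)s²/σ₀² = 51×68.53/42 = 83.2150
Critical values: χ²_{0.995,51} = 28.735, χ²_{0.005,51} = 80.747
Rejection region: χ² < 28.735 or χ² > 80.747
Decision: reject H₀

Answer: χ² = 83.2150, reject H₀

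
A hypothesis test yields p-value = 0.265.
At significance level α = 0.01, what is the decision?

Answer: fail to reject H₀

Derivation:
Compare p-value to α:
0.265 ≥ 0.01
Decision: fail to reject H₀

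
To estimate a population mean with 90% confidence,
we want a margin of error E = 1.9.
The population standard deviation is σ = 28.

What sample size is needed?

z_0.05 = 1.645
n = (z×σ/E)² = (1.645×28/1.9)²
n = 587.6797
Round up: n = 588

Answer: n = 588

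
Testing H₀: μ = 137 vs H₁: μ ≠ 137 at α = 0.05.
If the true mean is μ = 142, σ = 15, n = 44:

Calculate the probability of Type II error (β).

SE = σ/√n = 15/√44 = 2.2613
Critical values: μ₀ ± z_0.025×SE = 137 ± 1.960×2.2613
Acceptance region: (132.5679, 141.4321)
Under H₁ (μ = 142): z_high = (141.4321 - 142)/2.2613 = -0.2511, z_low = (132.5679 - 142)/2.2613 = -4.1711
β = P(not reject | H₁) = Φ(-0.2511) - Φ(-4.1711) ≈ 0.4009

Answer: β ≈ 0.4009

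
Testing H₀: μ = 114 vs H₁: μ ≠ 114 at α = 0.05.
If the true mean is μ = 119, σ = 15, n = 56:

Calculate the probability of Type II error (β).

Answer: β ≈ 0.2965

Derivation:
SE = σ/√n = 15/√56 = 2.0045
Critical values: μ₀ ± z_0.025×SE = 114 ± 1.960×2.0045
Acceptance region: (110.0712, 117.9288)
Under H₁ (μ = 119): z_high = (117.9288 - 119)/2.0045 = -0.5344, z_low = (110.0712 - 119)/2.0045 = -4.4544
β = P(not reject | H₁) = Φ(-0.5344) - Φ(-4.4544) ≈ 0.2965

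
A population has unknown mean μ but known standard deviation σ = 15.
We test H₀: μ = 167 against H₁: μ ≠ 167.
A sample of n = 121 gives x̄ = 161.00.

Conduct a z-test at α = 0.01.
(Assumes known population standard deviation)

Standard error: SE = σ/√n = 15/√121 = 1.3636
z-statistic: z = (x̄ - μ₀)/SE = (161.00 - 167)/1.3636 = -4.4001
Critical value: ±2.576
p-value < 0.0001
Decision: reject H₀

Answer: z = -4.4001, reject H₀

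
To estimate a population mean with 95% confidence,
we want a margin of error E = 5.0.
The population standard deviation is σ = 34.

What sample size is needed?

Answer: n = 178

Derivation:
z_0.025 = 1.960
n = (z×σ/E)² = (1.960×34/5.0)²
n = 177.6356
Round up: n = 178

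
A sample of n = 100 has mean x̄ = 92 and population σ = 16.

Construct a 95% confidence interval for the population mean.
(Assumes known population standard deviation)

Confidence level: 95%, α = 0.05
z_0.025 = 1.960
SE = σ/√n = 16/√100 = 1.6000
Margin of error = 1.960 × 1.6000 = 3.1360
CI: x̄ ± margin = 92 ± 3.1360
CI: (88.8640, 95.1360)

Answer: (88.8640, 95.1360)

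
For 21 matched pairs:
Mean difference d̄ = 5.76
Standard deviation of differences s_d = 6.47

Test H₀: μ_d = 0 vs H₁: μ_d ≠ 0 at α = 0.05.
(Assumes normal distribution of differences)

Answer: t = 4.0796, reject H₀

Derivation:
df = n - 1 = 20
SE = s_d/√n = 6.47/√21 = 1.4119
t = d̄/SE = 5.76/1.4119 = 4.0796
Critical value: t_{0.025,20} = ±2.086
p-value ≈ 0.0006
Decision: reject H₀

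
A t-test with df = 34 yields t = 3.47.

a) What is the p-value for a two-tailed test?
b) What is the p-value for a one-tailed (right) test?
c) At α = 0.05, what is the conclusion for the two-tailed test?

Answer: a) 0.0014, b) 0.0007, c) reject H₀

Derivation:
Using t-distribution with df = 34:
a) Two-tailed: p = 2×P(T > 3.47) = 0.0014
b) One-tailed: p = P(T > 3.47) = 0.0007
c) 0.0014 < 0.05, reject H₀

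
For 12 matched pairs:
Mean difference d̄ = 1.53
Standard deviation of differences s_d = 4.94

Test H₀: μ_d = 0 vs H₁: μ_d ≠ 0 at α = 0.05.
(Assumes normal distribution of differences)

df = n - 1 = 11
SE = s_d/√n = 4.94/√12 = 1.4261
t = d̄/SE = 1.53/1.4261 = 1.0729
Critical value: t_{0.025,11} = ±2.201
p-value ≈ 0.3063
Decision: fail to reject H₀

Answer: t = 1.0729, fail to reject H₀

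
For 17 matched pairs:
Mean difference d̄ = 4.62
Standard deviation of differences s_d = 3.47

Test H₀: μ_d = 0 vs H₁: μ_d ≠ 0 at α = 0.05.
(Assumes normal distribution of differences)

df = n - 1 = 16
SE = s_d/√n = 3.47/√17 = 0.8416
t = d̄/SE = 4.62/0.8416 = 5.4895
Critical value: t_{0.025,16} = ±2.120
p-value < 0.0001
Decision: reject H₀

Answer: t = 5.4895, reject H₀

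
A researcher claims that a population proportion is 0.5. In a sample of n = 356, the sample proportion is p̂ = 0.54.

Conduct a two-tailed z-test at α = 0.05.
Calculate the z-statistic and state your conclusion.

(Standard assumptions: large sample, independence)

Answer: z = 1.5094, fail to reject H₀

Derivation:
H₀: p = 0.5, H₁: p ≠ 0.5
Standard error: SE = √(p₀(1-p₀)/n) = √(0.5×0.5/356) = 0.026500
z-statistic: z = (p̂ - p₀)/SE = (0.54 - 0.5)/0.026500 = 1.5094
Critical value: z_0.025 = ±1.960
p-value = 0.1312
Decision: fail to reject H₀ at α = 0.05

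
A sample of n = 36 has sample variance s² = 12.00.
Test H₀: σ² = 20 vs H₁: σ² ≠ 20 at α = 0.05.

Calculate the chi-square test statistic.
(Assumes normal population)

Answer: χ² = 21.0000, fail to reject H₀

Derivation:
df = n - 1 = 35
χ² = (n-1)s²/σ₀² = 35×12.00/20 = 21.0000
Critical values: χ²_{0.975,35} = 20.569, χ²_{0.025,35} = 53.203
Rejection region: χ² < 20.569 or χ² > 53.203
Decision: fail to reject H₀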